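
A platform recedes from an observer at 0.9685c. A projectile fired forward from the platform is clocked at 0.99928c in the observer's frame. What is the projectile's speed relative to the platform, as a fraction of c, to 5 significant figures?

Inverse velocity addition: u' = (u − v)/(1 − uv/c²)
= (0.99928 − 0.9685)/(1 − 0.99928×0.9685) = 0.030780/0.03219732 = 0.95598

u' ≈ 0.95598c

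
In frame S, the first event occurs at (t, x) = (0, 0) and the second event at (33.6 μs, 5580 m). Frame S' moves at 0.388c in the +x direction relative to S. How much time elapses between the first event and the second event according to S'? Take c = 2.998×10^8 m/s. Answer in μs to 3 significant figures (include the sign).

γ = 1/√(1 − 0.388²) = 1.0850
Δt' = γ(Δt − vΔx/c²) = 1.0850 × (33.6 μs − 0.388×5580 m / (2.998×10^8 m/s))
= 1.0850 × (26.378 μs) = 28.6 μs

Δt' ≈ 28.6 μs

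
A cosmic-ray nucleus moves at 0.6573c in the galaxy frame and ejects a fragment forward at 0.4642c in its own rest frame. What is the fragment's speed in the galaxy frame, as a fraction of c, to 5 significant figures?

Compose boost 2: (0.4642 + 0.6573)/(1 + 0.4642×0.6573) = 1.1215/1.305119 = 0.85931

u ≈ 0.85931c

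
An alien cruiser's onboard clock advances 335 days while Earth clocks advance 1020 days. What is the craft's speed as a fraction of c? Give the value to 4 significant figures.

γ = Δt/τ₀ = 1020/335 = 3.04478
β = √(1 − 1/γ²) = √(1 − 1/3.04478²) = 0.9445

β ≈ 0.9445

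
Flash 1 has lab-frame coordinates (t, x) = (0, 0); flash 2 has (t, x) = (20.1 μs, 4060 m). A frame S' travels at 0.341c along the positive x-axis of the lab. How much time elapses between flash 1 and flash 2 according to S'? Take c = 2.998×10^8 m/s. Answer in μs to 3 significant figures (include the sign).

Δt' ≈ 16.5 μs

γ = 1/√(1 − 0.341²) = 1.0638
Δt' = γ(Δt − vΔx/c²) = 1.0638 × (20.1 μs − 0.341×4060 m / (2.998×10^8 m/s))
= 1.0638 × (15.482 μs) = 16.5 μs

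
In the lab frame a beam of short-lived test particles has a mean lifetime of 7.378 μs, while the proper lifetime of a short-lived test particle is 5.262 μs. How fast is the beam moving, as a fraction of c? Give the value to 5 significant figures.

β ≈ 0.70096

γ = Δt/τ₀ = 7.378/5.262 = 1.402128
β = √(1 − 1/γ²) = √(1 − 1/1.402128²) = 0.70096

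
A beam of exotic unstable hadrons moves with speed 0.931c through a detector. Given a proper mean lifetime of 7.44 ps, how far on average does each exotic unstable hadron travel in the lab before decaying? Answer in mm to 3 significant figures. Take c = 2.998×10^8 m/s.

d ≈ 5.69 mm

γ = 1/√(1 − 0.931²) = 2.7396
Dilated lifetime: Δt = γτ₀ = 2.7396 × 7.44 ps = 20.382 ps
d = vΔt = 0.931c × 20.382 ps = 2.7911×10^8 m/s × 2.0382×10^-11 s = 5.69 mm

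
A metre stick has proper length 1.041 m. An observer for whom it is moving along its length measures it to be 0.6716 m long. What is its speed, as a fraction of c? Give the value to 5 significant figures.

γ = L₀/L = 1.041/0.6716 = 1.550030
β = √(1 − 1/γ²) = 0.76406

β ≈ 0.76406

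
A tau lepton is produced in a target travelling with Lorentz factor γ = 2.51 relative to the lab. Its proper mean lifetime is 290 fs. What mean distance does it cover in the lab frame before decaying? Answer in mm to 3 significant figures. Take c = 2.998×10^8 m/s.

β = √(1 − 1/γ²) = √(1 − 1/2.51²) = 0.91721
Dilated lifetime: Δt = γτ₀ = 2.51 × 290 fs = 727.90 fs
d = vΔt = 0.91721c × 727.90 fs = 2.7498×10^8 m/s × 7.2790×10^-13 s = 0.200 mm

d ≈ 0.200 mm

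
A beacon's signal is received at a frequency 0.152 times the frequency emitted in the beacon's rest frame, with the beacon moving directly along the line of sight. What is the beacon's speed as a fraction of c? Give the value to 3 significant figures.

f_obs/f_src = √((1−β)/(1+β)) = 0.152  ⇒  (1−β)/(1+β) = 0.023104
β = |1 − D²|/(1 + D²) = |1 − 0.023104|/(1 + 0.023104) = 0.955

β ≈ 0.955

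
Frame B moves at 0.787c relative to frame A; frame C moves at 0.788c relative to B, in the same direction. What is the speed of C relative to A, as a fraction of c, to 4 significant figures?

Compose boost 2: (0.788 + 0.787)/(1 + 0.788×0.787) = 1.575/1.62016 = 0.9721

u ≈ 0.9721c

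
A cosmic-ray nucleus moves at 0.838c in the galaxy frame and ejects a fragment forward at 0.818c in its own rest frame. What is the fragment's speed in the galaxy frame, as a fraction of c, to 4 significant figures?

u ≈ 0.9825c

Compose boost 2: (0.818 + 0.838)/(1 + 0.818×0.838) = 1.656/1.68548 = 0.9825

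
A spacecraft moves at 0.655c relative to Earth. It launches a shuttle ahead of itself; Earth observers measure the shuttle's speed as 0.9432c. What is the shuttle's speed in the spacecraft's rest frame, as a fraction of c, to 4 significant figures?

Inverse velocity addition: u' = (u − v)/(1 − uv/c²)
= (0.9432 − 0.655)/(1 − 0.9432×0.655) = 0.2882/0.382204 = 0.7540

u' ≈ 0.7540c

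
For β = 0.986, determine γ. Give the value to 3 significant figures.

γ ≈ 6.00

γ = 1/√(1 − β²) = 1/√(1 − 0.986²) = 1/√(0.027804) = 6.00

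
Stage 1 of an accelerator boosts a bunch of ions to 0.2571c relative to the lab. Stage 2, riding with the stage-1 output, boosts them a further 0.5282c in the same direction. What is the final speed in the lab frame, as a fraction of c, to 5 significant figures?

u ≈ 0.69141c

Compose boost 2: (0.5282 + 0.2571)/(1 + 0.5282×0.2571) = 0.78530/1.135800 = 0.69141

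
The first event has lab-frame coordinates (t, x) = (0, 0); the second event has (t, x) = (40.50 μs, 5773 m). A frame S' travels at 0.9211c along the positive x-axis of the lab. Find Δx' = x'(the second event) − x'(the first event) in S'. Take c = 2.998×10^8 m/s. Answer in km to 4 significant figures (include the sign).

γ = 1/√(1 − 0.9211²) = 2.56854
Δx' = γ(Δx − vΔt) = 2.56854 × (5773 m − 0.9211×(2.998×10^8 m/s)×40.50×10^-6 s)
= 2.56854 × (-5410.90 m) = -13.90 km

Δx' ≈ -13.90 km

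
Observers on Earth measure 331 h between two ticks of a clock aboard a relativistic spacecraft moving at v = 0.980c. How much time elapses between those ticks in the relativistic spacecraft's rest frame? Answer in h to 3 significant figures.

τ₀ ≈ 65.9 h

γ = 1/√(1 − 0.980²) = 5.0252
Proper time: τ₀ = Δt/γ = 331/5.0252 = 65.9 h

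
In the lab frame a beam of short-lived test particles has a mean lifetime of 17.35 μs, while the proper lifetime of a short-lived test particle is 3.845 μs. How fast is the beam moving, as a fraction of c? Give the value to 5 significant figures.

γ = Δt/τ₀ = 17.35/3.845 = 4.512354
β = √(1 − 1/γ²) = √(1 − 1/4.512354²) = 0.97513

β ≈ 0.97513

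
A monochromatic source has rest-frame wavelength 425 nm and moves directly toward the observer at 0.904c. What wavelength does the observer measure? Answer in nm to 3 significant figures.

λ_obs ≈ 95.4 nm

Relativistic Doppler: λ_obs = λ_src √((1−β)/(1+β))
= 425 × √(0.096000/1.9040) = 425 × 0.22454 = 95.4 nm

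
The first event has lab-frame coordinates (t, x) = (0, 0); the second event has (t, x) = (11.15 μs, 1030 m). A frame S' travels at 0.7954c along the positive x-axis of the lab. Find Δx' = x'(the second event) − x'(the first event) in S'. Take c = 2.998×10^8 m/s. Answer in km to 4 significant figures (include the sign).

γ = 1/√(1 − 0.7954²) = 1.64993
Δx' = γ(Δx − vΔt) = 1.64993 × (1030 m − 0.7954×(2.998×10^8 m/s)×11.15×10^-6 s)
= 1.64993 × (-1628.84 m) = -2.687 km

Δx' ≈ -2.687 km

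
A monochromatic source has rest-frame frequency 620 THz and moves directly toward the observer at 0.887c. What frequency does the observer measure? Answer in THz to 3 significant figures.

Relativistic Doppler: f_obs = f_src √((1+β)/(1−β))
= 620 × √(1.8870/0.11300) = 620 × 4.0865 = 2530 THz

f_obs ≈ 2530 THz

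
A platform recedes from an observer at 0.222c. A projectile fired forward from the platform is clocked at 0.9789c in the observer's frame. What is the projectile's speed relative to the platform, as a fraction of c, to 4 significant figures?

Inverse velocity addition: u' = (u − v)/(1 − uv/c²)
= (0.9789 − 0.222)/(1 − 0.9789×0.222) = 0.7569/0.782684 = 0.9671

u' ≈ 0.9671c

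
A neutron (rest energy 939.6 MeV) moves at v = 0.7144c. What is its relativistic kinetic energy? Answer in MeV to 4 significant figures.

γ = 1/√(1 − 0.7144²) = 1.42911
K = (γ − 1)m₀c² = (1.42911 − 1) × 939.6 MeV = 0.429107 × 939.6 MeV = 403.2 MeV

K ≈ 403.2 MeV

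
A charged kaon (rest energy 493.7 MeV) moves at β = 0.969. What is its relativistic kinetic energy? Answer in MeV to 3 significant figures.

K ≈ 1500 MeV

γ = 1/√(1 − 0.969²) = 4.0476
K = (γ − 1)m₀c² = (4.0476 − 1) × 493.7 MeV = 3.0476 × 493.7 MeV = 1500 MeV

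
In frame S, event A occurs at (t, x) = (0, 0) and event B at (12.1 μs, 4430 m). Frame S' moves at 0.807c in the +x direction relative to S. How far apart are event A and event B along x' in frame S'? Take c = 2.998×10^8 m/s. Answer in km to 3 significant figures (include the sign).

γ = 1/√(1 − 0.807²) = 1.6933
Δx' = γ(Δx − vΔt) = 1.6933 × (4430 m − 0.807×(2.998×10^8 m/s)×12.1×10^-6 s)
= 1.6933 × (1502.5 m) = 2.54 km

Δx' ≈ 2.54 km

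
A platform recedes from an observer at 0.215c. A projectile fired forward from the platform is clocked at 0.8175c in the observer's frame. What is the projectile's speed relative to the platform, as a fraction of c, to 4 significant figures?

Inverse velocity addition: u' = (u − v)/(1 − uv/c²)
= (0.8175 − 0.215)/(1 − 0.8175×0.215) = 0.6025/0.824237 = 0.7310

u' ≈ 0.7310c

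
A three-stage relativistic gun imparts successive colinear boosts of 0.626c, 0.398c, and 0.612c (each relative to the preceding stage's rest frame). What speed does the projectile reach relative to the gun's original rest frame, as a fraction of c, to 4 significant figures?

u ≈ 0.9534c

Compose boost 2: (0.398 + 0.626)/(1 + 0.398×0.626) = 1.024/1.24915 = 0.819759
Compose boost 3: (0.612 + 0.819759)/(1 + 0.612×0.819759) = 1.43176/1.50169 = 0.9534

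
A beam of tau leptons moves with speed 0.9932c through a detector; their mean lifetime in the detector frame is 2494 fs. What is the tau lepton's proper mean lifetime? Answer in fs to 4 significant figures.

γ = 1/√(1 − 0.9932²) = 8.58954
Proper time: τ₀ = Δt/γ = 2494/8.58954 = 290.4 fs

τ₀ ≈ 290.4 fs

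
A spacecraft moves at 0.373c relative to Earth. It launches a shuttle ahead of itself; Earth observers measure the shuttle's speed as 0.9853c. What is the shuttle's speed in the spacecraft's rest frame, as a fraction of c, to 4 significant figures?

u' ≈ 0.9681c

Inverse velocity addition: u' = (u − v)/(1 − uv/c²)
= (0.9853 − 0.373)/(1 − 0.9853×0.373) = 0.6123/0.632483 = 0.9681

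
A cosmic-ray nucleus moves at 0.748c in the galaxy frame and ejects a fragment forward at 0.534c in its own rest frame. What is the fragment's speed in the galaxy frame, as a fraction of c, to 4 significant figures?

Compose boost 2: (0.534 + 0.748)/(1 + 0.534×0.748) = 1.282/1.39943 = 0.9161

u ≈ 0.9161c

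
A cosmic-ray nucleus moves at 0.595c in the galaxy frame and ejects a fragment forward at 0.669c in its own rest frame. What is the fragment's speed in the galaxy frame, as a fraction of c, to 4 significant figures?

u ≈ 0.9041c

Compose boost 2: (0.669 + 0.595)/(1 + 0.669×0.595) = 1.264/1.39806 = 0.9041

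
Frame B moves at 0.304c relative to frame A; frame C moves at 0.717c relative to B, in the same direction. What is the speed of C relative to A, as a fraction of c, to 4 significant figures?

Compose boost 2: (0.717 + 0.304)/(1 + 0.717×0.304) = 1.021/1.21797 = 0.8383

u ≈ 0.8383c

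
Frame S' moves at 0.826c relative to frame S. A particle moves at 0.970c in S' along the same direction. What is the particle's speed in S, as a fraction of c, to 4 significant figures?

u ≈ 0.9971c

Relativistic velocity addition: u = (u' + v)/(1 + u'v/c²)
= (0.970 + 0.826)/(1 + 0.970×0.826) = 1.796/1.80122 = 0.9971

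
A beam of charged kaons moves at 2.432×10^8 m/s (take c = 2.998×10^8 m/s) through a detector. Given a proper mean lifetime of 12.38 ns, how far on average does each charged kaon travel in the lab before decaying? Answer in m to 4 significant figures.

β = v/c = 2.432×10^8 / 2.998×10^8 = 0.811207
γ = 1/√(1 − 0.811207²) = 1.71011
Dilated lifetime: Δt = γτ₀ = 1.71011 × 12.38 ns = 21.1711 ns
d = vΔt = 0.811207c × 21.1711 ns = 2.43200×10^8 m/s × 2.11711×10^-8 s = 5.149 m

d ≈ 5.149 m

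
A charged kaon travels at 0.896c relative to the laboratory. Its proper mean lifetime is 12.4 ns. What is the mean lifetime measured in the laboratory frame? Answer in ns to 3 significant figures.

γ = 1/√(1 − 0.896²) = 2.2520
Time dilation: Δt = γτ₀ = 2.2520 × 12.4 ns = 27.9 ns

Δt ≈ 27.9 ns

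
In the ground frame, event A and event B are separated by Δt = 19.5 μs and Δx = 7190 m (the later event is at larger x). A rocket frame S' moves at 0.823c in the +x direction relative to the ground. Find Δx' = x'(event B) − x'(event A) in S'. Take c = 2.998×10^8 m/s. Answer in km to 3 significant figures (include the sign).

γ = 1/√(1 − 0.823²) = 1.7604
Δx' = γ(Δx − vΔt) = 1.7604 × (7190 m − 0.823×(2.998×10^8 m/s)×19.5×10^-6 s)
= 1.7604 × (2378.7 m) = 4.19 km

Δx' ≈ 4.19 km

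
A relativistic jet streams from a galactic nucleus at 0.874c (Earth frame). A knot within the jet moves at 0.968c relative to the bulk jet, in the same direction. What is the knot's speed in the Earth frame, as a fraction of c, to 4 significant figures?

Relativistic velocity addition: u = (u' + v)/(1 + u'v/c²)
= (0.968 + 0.874)/(1 + 0.968×0.874) = 1.842/1.84603 = 0.9978

u ≈ 0.9978c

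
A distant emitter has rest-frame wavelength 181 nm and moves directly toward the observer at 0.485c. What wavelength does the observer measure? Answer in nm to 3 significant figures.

λ_obs ≈ 107 nm

Relativistic Doppler: λ_obs = λ_src √((1−β)/(1+β))
= 181 × √(0.51500/1.4850) = 181 × 0.58890 = 107 nm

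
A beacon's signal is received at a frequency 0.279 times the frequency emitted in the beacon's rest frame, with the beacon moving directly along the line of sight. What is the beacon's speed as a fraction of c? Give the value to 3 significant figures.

f_obs/f_src = √((1−β)/(1+β)) = 0.279  ⇒  (1−β)/(1+β) = 0.077841
β = |1 − D²|/(1 + D²) = |1 − 0.077841|/(1 + 0.077841) = 0.856

β ≈ 0.856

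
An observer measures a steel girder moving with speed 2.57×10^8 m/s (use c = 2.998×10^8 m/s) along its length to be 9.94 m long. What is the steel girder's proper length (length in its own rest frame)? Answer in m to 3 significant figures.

L₀ ≈ 19.3 m

β = v/c = 2.57×10^8 / 2.998×10^8 = 0.85724
γ = 1/√(1 − 0.85724²) = 1.9420
L₀ = γL = 1.9420 × 9.94 = 19.3 m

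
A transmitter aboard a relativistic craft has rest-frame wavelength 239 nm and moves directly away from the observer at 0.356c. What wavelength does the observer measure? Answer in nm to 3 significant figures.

Relativistic Doppler: λ_obs = λ_src √((1+β)/(1−β))
= 239 × √(1.3560/0.64400) = 239 × 1.4511 = 347 nm

λ_obs ≈ 347 nm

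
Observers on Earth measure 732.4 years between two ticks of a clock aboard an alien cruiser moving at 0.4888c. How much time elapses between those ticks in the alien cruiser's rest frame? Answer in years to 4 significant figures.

γ = 1/√(1 − 0.4888²) = 1.14627
Proper time: τ₀ = Δt/γ = 732.4/1.14627 = 638.9 years

τ₀ ≈ 638.9 years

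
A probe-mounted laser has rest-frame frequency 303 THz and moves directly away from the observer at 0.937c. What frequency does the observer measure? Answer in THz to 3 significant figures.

f_obs ≈ 54.6 THz

Relativistic Doppler: f_obs = f_src √((1−β)/(1+β))
= 303 × √(0.063000/1.9370) = 303 × 0.18035 = 54.6 THz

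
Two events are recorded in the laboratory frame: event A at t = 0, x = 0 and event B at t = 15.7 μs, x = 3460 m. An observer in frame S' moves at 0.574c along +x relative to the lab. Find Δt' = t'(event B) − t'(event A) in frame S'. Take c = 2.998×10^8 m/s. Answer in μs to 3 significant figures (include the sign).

γ = 1/√(1 − 0.574²) = 1.2212
Δt' = γ(Δt − vΔx/c²) = 1.2212 × (15.7 μs − 0.574×3460 m / (2.998×10^8 m/s))
= 1.2212 × (9.0755 μs) = 11.1 μs

Δt' ≈ 11.1 μs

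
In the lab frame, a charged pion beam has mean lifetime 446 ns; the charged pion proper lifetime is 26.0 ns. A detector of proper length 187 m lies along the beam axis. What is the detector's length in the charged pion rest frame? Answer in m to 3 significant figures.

Time dilation ⇒ γ = Δt/τ₀ = 446/26.0 = 17.154
Length contraction: L = L₀/γ = 187/17.154 = 10.9 m

L ≈ 10.9 m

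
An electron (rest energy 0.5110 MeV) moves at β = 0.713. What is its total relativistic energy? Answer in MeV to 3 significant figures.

γ = 1/√(1 − 0.713²) = 1.4262
E = γm₀c² = 1.4262 × 0.5110 MeV = 0.729 MeV

E ≈ 0.729 MeV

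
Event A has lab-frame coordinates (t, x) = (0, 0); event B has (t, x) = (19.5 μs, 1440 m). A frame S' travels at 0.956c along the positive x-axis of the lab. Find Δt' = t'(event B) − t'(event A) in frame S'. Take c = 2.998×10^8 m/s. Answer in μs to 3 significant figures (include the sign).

γ = 1/√(1 − 0.956²) = 3.4087
Δt' = γ(Δt − vΔx/c²) = 3.4087 × (19.5 μs − 0.956×1440 m / (2.998×10^8 m/s))
= 3.4087 × (14.908 μs) = 50.8 μs

Δt' ≈ 50.8 μs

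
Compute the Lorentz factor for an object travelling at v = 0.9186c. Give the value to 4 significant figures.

γ = 1/√(1 − β²) = 1/√(1 − 0.9186²) = 1/√(0.156174) = 2.530

γ ≈ 2.530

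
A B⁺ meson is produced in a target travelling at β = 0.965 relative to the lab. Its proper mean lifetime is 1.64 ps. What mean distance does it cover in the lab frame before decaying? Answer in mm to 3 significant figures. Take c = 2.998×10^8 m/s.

d ≈ 1.81 mm

γ = 1/√(1 − 0.965²) = 3.8132
Dilated lifetime: Δt = γτ₀ = 3.8132 × 1.64 ps = 6.2536 ps
d = vΔt = 0.965c × 6.2536 ps = 2.8931×10^8 m/s × 6.2536×10^-12 s = 1.81 mm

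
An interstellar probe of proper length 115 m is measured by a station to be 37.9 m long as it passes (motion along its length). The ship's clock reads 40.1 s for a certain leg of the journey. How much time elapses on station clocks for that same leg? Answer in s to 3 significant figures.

Length contraction ⇒ γ = L₀/L = 115/37.9 = 3.0343
Time dilation: Δt = γτ₀ = 3.0343 × 40.1 s = 122 s

Δt ≈ 122 s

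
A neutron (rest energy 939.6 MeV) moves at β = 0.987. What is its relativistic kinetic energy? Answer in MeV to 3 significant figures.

γ = 1/√(1 − 0.987²) = 6.2220
K = (γ − 1)m₀c² = (6.2220 − 1) × 939.6 MeV = 5.2220 × 939.6 MeV = 4910 MeV

K ≈ 4910 MeV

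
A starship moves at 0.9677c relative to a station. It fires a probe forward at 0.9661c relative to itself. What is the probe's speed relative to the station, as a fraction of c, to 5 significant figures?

u ≈ 0.99943c

Relativistic velocity addition: u = (u' + v)/(1 + u'v/c²)
= (0.9661 + 0.9677)/(1 + 0.9661×0.9677) = 1.9338/1.934895 = 0.99943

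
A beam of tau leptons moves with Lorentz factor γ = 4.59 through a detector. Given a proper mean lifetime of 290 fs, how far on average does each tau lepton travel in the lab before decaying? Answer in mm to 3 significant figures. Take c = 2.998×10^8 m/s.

d ≈ 0.389 mm

β = √(1 − 1/γ²) = √(1 − 1/4.59²) = 0.97598
Dilated lifetime: Δt = γτ₀ = 4.59 × 290 fs = 1331.1 fs
d = vΔt = 0.97598c × 1331.1 fs = 2.9260×10^8 m/s × 1.3311×10^-12 s = 0.389 mm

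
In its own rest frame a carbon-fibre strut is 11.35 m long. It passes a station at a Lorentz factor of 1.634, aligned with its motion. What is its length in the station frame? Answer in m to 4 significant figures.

γ = 1.634 (given)
Length contraction: L = L₀/γ = 11.35/1.634 = 6.946 m

L ≈ 6.946 m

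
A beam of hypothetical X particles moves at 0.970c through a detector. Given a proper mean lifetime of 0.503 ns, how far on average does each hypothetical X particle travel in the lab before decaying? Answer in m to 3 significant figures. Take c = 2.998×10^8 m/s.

d ≈ 0.602 m

γ = 1/√(1 − 0.970²) = 4.1135
Dilated lifetime: Δt = γτ₀ = 4.1135 × 0.503 ns = 2.0691 ns
d = vΔt = 0.970c × 2.0691 ns = 2.9081×10^8 m/s × 2.0691×10^-9 s = 0.602 m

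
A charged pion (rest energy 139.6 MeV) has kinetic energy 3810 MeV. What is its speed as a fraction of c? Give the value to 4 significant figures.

γ = 1 + K/(m₀c²) = 1 + 3810/139.6 = 28.2923
β = √(1 − 1/γ²) = 0.9994

β ≈ 0.9994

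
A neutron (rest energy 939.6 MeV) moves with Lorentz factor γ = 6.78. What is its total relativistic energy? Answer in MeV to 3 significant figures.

γ = 6.78 (given)
E = γm₀c² = 6.78 × 939.6 MeV = 6370 MeV

E ≈ 6370 MeV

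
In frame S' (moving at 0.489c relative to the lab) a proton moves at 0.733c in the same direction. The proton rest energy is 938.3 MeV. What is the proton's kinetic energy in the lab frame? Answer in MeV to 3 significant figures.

K ≈ 1210 MeV

u_lab = (0.733 + 0.489)/(1 + 0.733×0.489) = 0.899563
γ = 1/√(1 − 0.899563²) = 2.2894
K = (γ − 1)m₀c² = (2.2894 − 1) × 938.3 = 1.2894 × 938.3 = 1210 MeV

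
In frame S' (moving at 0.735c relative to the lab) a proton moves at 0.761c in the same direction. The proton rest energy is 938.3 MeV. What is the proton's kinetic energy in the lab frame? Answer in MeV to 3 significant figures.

u_lab = (0.761 + 0.735)/(1 + 0.761×0.735) = 0.959383
γ = 1/√(1 − 0.959383²) = 3.5448
K = (γ − 1)m₀c² = (3.5448 − 1) × 938.3 = 2.5448 × 938.3 = 2390 MeV

K ≈ 2390 MeV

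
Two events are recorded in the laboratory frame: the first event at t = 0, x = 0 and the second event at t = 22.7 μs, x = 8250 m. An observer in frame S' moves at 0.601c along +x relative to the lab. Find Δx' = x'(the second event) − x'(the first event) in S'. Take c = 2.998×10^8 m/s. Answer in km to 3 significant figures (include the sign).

γ = 1/√(1 − 0.601²) = 1.2512
Δx' = γ(Δx − vΔt) = 1.2512 × (8250 m − 0.601×(2.998×10^8 m/s)×22.7×10^-6 s)
= 1.2512 × (4159.9 m) = 5.20 km

Δx' ≈ 5.20 km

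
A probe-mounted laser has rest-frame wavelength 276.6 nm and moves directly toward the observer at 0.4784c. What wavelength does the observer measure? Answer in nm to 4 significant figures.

Relativistic Doppler: λ_obs = λ_src √((1−β)/(1+β))
= 276.6 × √(0.521600/1.47840) = 276.6 × 0.593981 = 164.3 nm

λ_obs ≈ 164.3 nm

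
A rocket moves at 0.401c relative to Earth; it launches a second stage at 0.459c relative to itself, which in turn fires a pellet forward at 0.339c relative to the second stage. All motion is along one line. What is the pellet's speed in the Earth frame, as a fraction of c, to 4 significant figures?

Compose boost 2: (0.459 + 0.401)/(1 + 0.459×0.401) = 0.8600/1.18406 = 0.726315
Compose boost 3: (0.339 + 0.726315)/(1 + 0.339×0.726315) = 1.06532/1.24622 = 0.8548

u ≈ 0.8548c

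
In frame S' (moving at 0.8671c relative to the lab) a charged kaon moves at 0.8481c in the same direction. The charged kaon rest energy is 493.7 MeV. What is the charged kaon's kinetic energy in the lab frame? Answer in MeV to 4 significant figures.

K ≈ 2752 MeV

u_lab = (0.8481 + 0.8671)/(1 + 0.8481×0.8671) = 0.9883671
γ = 1/√(1 − 0.9883671²) = 6.57519
K = (γ − 1)m₀c² = (6.57519 − 1) × 493.7 = 5.57519 × 493.7 = 2752 MeV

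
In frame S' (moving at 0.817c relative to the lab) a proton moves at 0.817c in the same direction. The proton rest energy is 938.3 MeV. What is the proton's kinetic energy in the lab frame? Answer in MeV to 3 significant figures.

K ≈ 3770 MeV

u_lab = (0.817 + 0.817)/(1 + 0.817×0.817) = 0.979917
γ = 1/√(1 − 0.979917²) = 5.0148
K = (γ − 1)m₀c² = (5.0148 − 1) × 938.3 = 4.0148 × 938.3 = 3770 MeV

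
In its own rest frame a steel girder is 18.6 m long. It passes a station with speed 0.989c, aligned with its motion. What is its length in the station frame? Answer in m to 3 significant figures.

L ≈ 2.75 m

γ = 1/√(1 − 0.989²) = 6.7606
Length contraction: L = L₀/γ = 18.6/6.7606 = 2.75 m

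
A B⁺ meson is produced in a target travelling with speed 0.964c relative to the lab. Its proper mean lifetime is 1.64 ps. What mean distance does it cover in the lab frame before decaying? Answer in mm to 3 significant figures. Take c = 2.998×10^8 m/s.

γ = 1/√(1 − 0.964²) = 3.7608
Dilated lifetime: Δt = γτ₀ = 3.7608 × 1.64 ps = 6.1677 ps
d = vΔt = 0.964c × 6.1677 ps = 2.8901×10^8 m/s × 6.1677×10^-12 s = 1.78 mm

d ≈ 1.78 mm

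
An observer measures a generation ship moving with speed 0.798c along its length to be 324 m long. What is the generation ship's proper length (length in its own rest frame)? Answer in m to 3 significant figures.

L₀ ≈ 538 m

γ = 1/√(1 − 0.798²) = 1.6593
L₀ = γL = 1.6593 × 324 = 538 m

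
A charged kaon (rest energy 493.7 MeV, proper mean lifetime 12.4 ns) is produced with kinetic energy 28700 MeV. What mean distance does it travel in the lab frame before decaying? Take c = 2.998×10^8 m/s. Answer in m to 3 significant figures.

γ = 1 + K/(m₀c²) = 1 + 28700/493.7 = 59.132
β = √(1 − 1/γ²) = 0.99986
Dilated lifetime: γτ₀ = 59.132 × 12.4 ns = 733.24 ns
d = βc·γτ₀ = 0.99986 × (2.998×10^8 m/s) × 7.3324×10^-7 s = 220 m

d ≈ 220 m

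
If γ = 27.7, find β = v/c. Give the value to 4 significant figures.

β ≈ 0.9993

β = √(1 − 1/γ²) = √(1 − 1/27.7²) = √(0.998697) = 0.9993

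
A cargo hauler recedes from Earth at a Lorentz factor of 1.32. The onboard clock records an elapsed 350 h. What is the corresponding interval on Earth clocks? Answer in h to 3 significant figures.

Δt ≈ 462 h

γ = 1.32 (given)
Time dilation: Δt = γτ₀ = 1.32 × 350 h = 462 h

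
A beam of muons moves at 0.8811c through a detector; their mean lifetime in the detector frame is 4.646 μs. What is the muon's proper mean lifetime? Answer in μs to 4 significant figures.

γ = 1/√(1 − 0.8811²) = 2.11448
Proper time: τ₀ = Δt/γ = 4.646/2.11448 = 2.197 μs

τ₀ ≈ 2.197 μs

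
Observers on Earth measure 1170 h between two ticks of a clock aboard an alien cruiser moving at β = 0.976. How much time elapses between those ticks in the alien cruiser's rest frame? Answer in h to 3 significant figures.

γ = 1/√(1 − 0.976²) = 4.5920
Proper time: τ₀ = Δt/γ = 1170/4.5920 = 255 h

τ₀ ≈ 255 h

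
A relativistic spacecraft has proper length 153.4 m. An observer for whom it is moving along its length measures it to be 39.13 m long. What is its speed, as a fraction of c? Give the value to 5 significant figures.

γ = L₀/L = 153.4/39.13 = 3.920266
β = √(1 − 1/γ²) = 0.96692

β ≈ 0.96692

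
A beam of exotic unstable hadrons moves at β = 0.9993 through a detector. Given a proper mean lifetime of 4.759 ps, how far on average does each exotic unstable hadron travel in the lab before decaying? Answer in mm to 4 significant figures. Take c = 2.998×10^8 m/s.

d ≈ 38.11 mm

γ = 1/√(1 − 0.9993²) = 26.7308
Dilated lifetime: Δt = γτ₀ = 26.7308 × 4.759 ps = 127.212 ps
d = vΔt = 0.9993c × 127.212 ps = 2.99590×10^8 m/s × 1.27212×10^-10 s = 38.11 mm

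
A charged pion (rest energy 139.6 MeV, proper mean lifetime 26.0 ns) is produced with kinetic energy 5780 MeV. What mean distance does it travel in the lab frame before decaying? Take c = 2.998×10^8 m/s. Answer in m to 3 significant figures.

γ = 1 + K/(m₀c²) = 1 + 5780/139.6 = 42.404
β = √(1 − 1/γ²) = 0.99972
Dilated lifetime: γτ₀ = 42.404 × 26.0 ns = 1102.5 ns
d = βc·γτ₀ = 0.99972 × (2.998×10^8 m/s) × 1.1025×10^-6 s = 330 m

d ≈ 330 m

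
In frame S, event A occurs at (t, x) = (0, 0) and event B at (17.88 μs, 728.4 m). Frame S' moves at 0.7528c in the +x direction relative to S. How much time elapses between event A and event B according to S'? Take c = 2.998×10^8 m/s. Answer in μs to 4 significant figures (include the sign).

γ = 1/√(1 − 0.7528²) = 1.51918
Δt' = γ(Δt − vΔx/c²) = 1.51918 × (17.88 μs − 0.7528×728.4 m / (2.998×10^8 m/s))
= 1.51918 × (16.0510 μs) = 24.38 μs

Δt' ≈ 24.38 μs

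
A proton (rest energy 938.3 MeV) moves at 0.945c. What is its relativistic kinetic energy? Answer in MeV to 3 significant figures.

γ = 1/√(1 − 0.945²) = 3.0574
K = (γ − 1)m₀c² = (3.0574 − 1) × 938.3 MeV = 2.0574 × 938.3 MeV = 1930 MeV

K ≈ 1930 MeV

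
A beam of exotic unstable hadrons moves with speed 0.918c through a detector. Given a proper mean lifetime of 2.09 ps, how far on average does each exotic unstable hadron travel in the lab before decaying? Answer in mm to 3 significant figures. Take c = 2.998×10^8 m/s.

γ = 1/√(1 − 0.918²) = 2.5216
Dilated lifetime: Δt = γτ₀ = 2.5216 × 2.09 ps = 5.2701 ps
d = vΔt = 0.918c × 5.2701 ps = 2.7522×10^8 m/s × 5.2701×10^-12 s = 1.45 mm

d ≈ 1.45 mm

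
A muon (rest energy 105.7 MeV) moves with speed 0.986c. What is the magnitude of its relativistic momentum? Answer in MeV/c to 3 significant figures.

γ = 1/√(1 − 0.986²) = 5.9972
p = γβm₀c = 5.9972 × 0.986 × 105.7 MeV/c = 625 MeV/c

p ≈ 625 MeV/c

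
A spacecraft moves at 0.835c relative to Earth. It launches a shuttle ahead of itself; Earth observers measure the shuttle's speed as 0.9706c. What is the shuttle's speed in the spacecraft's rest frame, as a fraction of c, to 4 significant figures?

u' ≈ 0.7154c

Inverse velocity addition: u' = (u − v)/(1 − uv/c²)
= (0.9706 − 0.835)/(1 − 0.9706×0.835) = 0.1356/0.189549 = 0.7154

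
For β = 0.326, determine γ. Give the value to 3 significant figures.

γ = 1/√(1 − β²) = 1/√(1 − 0.326²) = 1/√(0.89372) = 1.06

γ ≈ 1.06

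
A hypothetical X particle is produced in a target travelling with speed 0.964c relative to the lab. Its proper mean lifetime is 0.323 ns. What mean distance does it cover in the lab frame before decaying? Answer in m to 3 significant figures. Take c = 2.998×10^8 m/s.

γ = 1/√(1 − 0.964²) = 3.7608
Dilated lifetime: Δt = γτ₀ = 3.7608 × 0.323 ns = 1.2147 ns
d = vΔt = 0.964c × 1.2147 ns = 2.8901×10^8 m/s × 1.2147×10^-9 s = 0.351 m

d ≈ 0.351 m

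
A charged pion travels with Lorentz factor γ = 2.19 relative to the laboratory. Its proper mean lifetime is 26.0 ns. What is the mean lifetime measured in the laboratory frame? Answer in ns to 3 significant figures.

Δt ≈ 56.9 ns

γ = 2.19 (given)
Time dilation: Δt = γτ₀ = 2.19 × 26.0 ns = 56.9 ns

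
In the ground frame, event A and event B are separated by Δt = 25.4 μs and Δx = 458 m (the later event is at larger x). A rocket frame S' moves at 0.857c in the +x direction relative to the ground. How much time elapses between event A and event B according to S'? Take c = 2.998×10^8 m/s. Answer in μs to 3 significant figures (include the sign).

Δt' ≈ 46.7 μs

γ = 1/√(1 − 0.857²) = 1.9406
Δt' = γ(Δt − vΔx/c²) = 1.9406 × (25.4 μs − 0.857×458 m / (2.998×10^8 m/s))
= 1.9406 × (24.091 μs) = 46.7 μs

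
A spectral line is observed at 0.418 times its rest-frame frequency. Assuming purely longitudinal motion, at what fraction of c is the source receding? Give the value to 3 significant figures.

f_obs/f_src = √((1−β)/(1+β)) = 0.418  ⇒  (1−β)/(1+β) = 0.17472
β = |1 − D²|/(1 + D²) = |1 − 0.17472|/(1 + 0.17472) = 0.703

β ≈ 0.703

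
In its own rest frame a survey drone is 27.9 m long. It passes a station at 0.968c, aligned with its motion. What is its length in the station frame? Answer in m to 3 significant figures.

L ≈ 7.00 m

γ = 1/√(1 − 0.968²) = 3.9849
Length contraction: L = L₀/γ = 27.9/3.9849 = 7.00 m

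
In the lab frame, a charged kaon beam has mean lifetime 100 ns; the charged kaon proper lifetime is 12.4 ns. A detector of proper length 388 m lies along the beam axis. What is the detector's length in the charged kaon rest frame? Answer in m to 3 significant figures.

Time dilation ⇒ γ = Δt/τ₀ = 100/12.4 = 8.0645
Length contraction: L = L₀/γ = 388/8.0645 = 48.1 m

L ≈ 48.1 m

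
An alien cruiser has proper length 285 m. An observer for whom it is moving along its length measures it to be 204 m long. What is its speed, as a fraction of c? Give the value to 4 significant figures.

γ = L₀/L = 285/204 = 1.39706
β = √(1 − 1/γ²) = 0.6983

β ≈ 0.6983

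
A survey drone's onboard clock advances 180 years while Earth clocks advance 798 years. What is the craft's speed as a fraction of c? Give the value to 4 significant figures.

β ≈ 0.9742

γ = Δt/τ₀ = 798/180 = 4.43333
β = √(1 − 1/γ²) = √(1 − 1/4.43333²) = 0.9742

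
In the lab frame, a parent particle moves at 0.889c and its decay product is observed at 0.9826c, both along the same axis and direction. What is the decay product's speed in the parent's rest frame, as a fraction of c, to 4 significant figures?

Inverse velocity addition: u' = (u − v)/(1 − uv/c²)
= (0.9826 − 0.889)/(1 − 0.9826×0.889) = 0.09360/0.126469 = 0.7401

u' ≈ 0.7401c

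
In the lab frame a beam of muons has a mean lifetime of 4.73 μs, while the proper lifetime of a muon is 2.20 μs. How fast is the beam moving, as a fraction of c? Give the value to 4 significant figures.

γ = Δt/τ₀ = 4.73/2.20 = 2.15000
β = √(1 − 1/γ²) = √(1 − 1/2.15000²) = 0.8852

β ≈ 0.8852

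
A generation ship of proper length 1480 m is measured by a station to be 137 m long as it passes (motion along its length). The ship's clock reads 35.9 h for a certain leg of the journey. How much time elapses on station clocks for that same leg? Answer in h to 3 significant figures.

Δt ≈ 388 h

Length contraction ⇒ γ = L₀/L = 1480/137 = 10.803
Time dilation: Δt = γτ₀ = 10.803 × 35.9 h = 388 h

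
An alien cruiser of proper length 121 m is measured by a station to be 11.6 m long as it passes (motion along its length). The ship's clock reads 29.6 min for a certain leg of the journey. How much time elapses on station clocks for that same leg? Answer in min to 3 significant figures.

Length contraction ⇒ γ = L₀/L = 121/11.6 = 10.431
Time dilation: Δt = γτ₀ = 10.431 × 29.6 min = 309 min

Δt ≈ 309 min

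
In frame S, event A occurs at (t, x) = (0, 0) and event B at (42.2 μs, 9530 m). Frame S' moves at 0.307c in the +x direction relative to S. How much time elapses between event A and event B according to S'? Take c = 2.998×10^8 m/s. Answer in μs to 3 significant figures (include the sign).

Δt' ≈ 34.1 μs

γ = 1/√(1 − 0.307²) = 1.0507
Δt' = γ(Δt − vΔx/c²) = 1.0507 × (42.2 μs − 0.307×9530 m / (2.998×10^8 m/s))
= 1.0507 × (32.441 μs) = 34.1 μs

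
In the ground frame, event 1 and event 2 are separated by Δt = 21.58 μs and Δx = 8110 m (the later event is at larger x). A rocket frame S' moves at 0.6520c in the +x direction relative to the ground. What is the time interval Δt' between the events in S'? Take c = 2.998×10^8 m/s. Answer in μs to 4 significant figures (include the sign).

γ = 1/√(1 − 0.6520²) = 1.31888
Δt' = γ(Δt − vΔx/c²) = 1.31888 × (21.58 μs − 0.6520×8110 m / (2.998×10^8 m/s))
= 1.31888 × (3.94251 μs) = 5.200 μs

Δt' ≈ 5.200 μs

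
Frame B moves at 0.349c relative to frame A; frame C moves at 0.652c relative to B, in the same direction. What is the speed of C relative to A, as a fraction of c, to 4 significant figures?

Compose boost 2: (0.652 + 0.349)/(1 + 0.652×0.349) = 1.001/1.22755 = 0.8154

u ≈ 0.8154c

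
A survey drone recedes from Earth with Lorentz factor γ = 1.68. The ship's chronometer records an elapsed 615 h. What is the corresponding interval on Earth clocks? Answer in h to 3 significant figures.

γ = 1.68 (given)
Time dilation: Δt = γτ₀ = 1.68 × 615 h = 1030 h

Δt ≈ 1030 h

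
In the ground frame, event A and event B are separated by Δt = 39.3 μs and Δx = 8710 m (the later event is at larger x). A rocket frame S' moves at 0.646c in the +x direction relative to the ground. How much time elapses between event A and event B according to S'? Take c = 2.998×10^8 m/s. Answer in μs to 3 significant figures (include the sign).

γ = 1/√(1 − 0.646²) = 1.3100
Δt' = γ(Δt − vΔx/c²) = 1.3100 × (39.3 μs − 0.646×8710 m / (2.998×10^8 m/s))
= 1.3100 × (20.532 μs) = 26.9 μs

Δt' ≈ 26.9 μs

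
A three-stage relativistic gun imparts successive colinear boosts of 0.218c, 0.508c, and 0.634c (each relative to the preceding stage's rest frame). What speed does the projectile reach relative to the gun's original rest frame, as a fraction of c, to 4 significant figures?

Compose boost 2: (0.508 + 0.218)/(1 + 0.508×0.218) = 0.7260/1.11074 = 0.653616
Compose boost 3: (0.634 + 0.653616)/(1 + 0.634×0.653616) = 1.28762/1.41439 = 0.9104

u ≈ 0.9104c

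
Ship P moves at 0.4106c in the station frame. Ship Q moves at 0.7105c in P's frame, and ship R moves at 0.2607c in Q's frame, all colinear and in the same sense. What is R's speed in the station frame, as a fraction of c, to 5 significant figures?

Compose boost 2: (0.7105 + 0.4106)/(1 + 0.7105×0.4106) = 1.1211/1.291731 = 0.8679050
Compose boost 3: (0.2607 + 0.8679050)/(1 + 0.2607×0.8679050) = 1.128605/1.226263 = 0.92036

u ≈ 0.92036c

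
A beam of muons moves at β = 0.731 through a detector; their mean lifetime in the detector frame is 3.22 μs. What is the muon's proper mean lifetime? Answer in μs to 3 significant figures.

τ₀ ≈ 2.20 μs

γ = 1/√(1 − 0.731²) = 1.4655
Proper time: τ₀ = Δt/γ = 3.22/1.4655 = 2.20 μs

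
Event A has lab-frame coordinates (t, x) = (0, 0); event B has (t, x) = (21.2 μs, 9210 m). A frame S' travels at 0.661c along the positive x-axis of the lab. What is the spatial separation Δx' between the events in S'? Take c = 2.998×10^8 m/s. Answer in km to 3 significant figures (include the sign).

γ = 1/√(1 − 0.661²) = 1.3326
Δx' = γ(Δx − vΔt) = 1.3326 × (9210 m − 0.661×(2.998×10^8 m/s)×21.2×10^-6 s)
= 1.3326 × (5008.8 m) = 6.68 km

Δx' ≈ 6.68 km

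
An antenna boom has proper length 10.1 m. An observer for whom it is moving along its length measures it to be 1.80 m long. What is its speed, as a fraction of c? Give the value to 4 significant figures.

γ = L₀/L = 10.1/1.80 = 5.61111
β = √(1 − 1/γ²) = 0.9840

β ≈ 0.9840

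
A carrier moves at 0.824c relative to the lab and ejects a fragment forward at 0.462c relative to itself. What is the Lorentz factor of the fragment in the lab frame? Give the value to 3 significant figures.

γ ≈ 2.75

u_lab = (0.462 + 0.824)/(1 + 0.462×0.824) = 1.286/1.38069 = 0.931420
γ = 1/√(1 − 0.931420²) = 2.75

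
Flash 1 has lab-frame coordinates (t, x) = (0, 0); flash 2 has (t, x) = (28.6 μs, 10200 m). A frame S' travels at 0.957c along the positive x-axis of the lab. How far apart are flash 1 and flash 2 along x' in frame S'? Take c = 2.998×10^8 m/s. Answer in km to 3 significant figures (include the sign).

Δx' ≈ 6.88 km

γ = 1/√(1 − 0.957²) = 3.4472
Δx' = γ(Δx − vΔt) = 3.4472 × (10200 m − 0.957×(2.998×10^8 m/s)×28.6×10^-6 s)
= 3.4472 × (1994.4 m) = 6.88 km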